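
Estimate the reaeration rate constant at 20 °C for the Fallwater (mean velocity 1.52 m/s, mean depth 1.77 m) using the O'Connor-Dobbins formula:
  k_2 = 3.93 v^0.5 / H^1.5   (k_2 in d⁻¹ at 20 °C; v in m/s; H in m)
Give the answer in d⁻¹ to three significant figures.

k_2 ≈ 2.06 d⁻¹

k_2 = 3.93 × 1.52^0.5 / 1.77^1.5 = 3.93 × 1.233 / 2.355 = 2.058 d⁻¹.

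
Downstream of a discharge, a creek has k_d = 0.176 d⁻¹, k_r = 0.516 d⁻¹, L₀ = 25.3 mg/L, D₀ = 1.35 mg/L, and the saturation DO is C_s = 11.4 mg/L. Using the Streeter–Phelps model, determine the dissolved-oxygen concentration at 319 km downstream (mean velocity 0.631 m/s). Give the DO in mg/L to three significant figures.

DO ≈ 7.30 mg/L

Travel time t = x/v = 319 km / (0.631 m/s) = 319000 m / 0.631 m/s = 505500 s = 5.851 d.
k_d L₀/(k_r−k_d) = 0.176×25.3/(0.516−0.176) = 4.453/0.3400 = 13.10 mg/L.
e^(−k_d t) = e^(−0.176×5.851) = 0.3571; e^(−k_r t) = e^(−0.516×5.851) = 0.04884.
D = 13.10 × (0.3571 − 0.04884) + 1.35 × 0.04884 = 4.037 + 0.06593 = 4.103 mg/L.
DO = C_s − D = 11.4 − 4.103 = 7.297 mg/L.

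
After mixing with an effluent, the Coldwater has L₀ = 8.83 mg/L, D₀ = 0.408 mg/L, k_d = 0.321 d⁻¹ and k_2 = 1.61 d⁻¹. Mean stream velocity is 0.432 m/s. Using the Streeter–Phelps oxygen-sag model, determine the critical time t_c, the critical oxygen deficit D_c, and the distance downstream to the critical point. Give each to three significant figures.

t_c = [1/(k_2−k_d)] ln[(k_2/k_d)(1 − D₀(k_2−k_d)/(k_d L₀))]
= [1/(1.61−0.321)] ln[(1.61/0.321)(1 − 0.408×1.289/(0.321×8.83))]
= (1/1.289) ln[5.016 × 0.8145] = 0.7758 × ln(4.085) = 0.7758 × 1.407 = 1.092 d.
D_c = (k_d/k_2) L₀ e^(−k_d t_c) = (0.321/1.61) × 8.83 × e^(−0.321×1.092) = 0.1994 × 8.83 × 0.7044 = 1.240 mg/L.
x_c = v t_c = 0.432 m/s × 1.092 d × 86400 s/d = 40750 m ≈ 40.8 km.

t_c ≈ 1.09 d; D_c ≈ 1.24 mg/L; x_c ≈ 40.8 km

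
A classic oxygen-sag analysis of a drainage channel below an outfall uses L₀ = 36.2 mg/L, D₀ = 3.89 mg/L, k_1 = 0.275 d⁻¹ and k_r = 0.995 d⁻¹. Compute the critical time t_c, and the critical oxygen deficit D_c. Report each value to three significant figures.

t_c ≈ 1.33 d; D_c ≈ 6.95 mg/L

With k_r/k_1 = 3.618 and 1 − D₀(k_r−k_1)/(k_1 L₀) = 0.7187,
t_c = ln(3.618 × 0.7187) / (0.995 − 0.275) = ln(2.600) / 0.7200 = 0.9556/0.7200 = 1.327 d.
D_c = (k_1/k_r) L₀ e^(−k_1 t_c) = (0.275/0.995) × 36.2 × e^(−0.275×1.327) = 0.2764 × 36.2 × 0.6942 = 6.946 mg/L.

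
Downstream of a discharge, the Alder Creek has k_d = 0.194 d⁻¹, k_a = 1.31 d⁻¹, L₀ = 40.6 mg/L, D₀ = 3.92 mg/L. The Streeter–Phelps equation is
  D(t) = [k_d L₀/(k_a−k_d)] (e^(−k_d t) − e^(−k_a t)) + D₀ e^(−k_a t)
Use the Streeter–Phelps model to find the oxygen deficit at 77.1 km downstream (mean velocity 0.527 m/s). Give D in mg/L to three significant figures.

Travel time t = x/v = 77.1 km / (0.527 m/s) = 77100 m / 0.527 m/s = 146300 s = 1.693 d.
k_d L₀/(k_a−k_d) = 0.194×40.6/(1.31−0.194) = 7.876/1.116 = 7.058 mg/L.
e^(−k_d t) = e^(−0.194×1.693) = 0.7200; e^(−k_a t) = e^(−1.31×1.693) = 0.1088.
D = 7.058 × (0.7200 − 0.1088) + 3.92 × 0.1088 = 4.314 + 0.4265 = 4.740 mg/L.

D ≈ 4.74 mg/L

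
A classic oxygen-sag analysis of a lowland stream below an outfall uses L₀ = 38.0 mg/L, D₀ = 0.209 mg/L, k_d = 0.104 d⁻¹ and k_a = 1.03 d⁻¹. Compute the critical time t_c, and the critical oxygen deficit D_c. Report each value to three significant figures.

t_c = [1/(k_a−k_d)] ln[(k_a/k_d)(1 − D₀(k_a−k_d)/(k_d L₀))]
= [1/(1.03−0.104)] ln[(1.03/0.104)(1 − 0.209×0.9260/(0.104×38.0))]
= (1/0.9260) ln[9.904 × 0.9510] = 1.080 × ln(9.419) = 1.080 × 2.243 = 2.422 d.
L(t_c) = L₀ e^(−k_d t_c) = 38.0 × 0.7773 = 29.54 mg/L, and at the critical point k_a D_c = k_d L, so D_c = (0.104/1.03) × 29.54 = 2.983 mg/L.

t_c ≈ 2.42 d; D_c ≈ 2.98 mg/L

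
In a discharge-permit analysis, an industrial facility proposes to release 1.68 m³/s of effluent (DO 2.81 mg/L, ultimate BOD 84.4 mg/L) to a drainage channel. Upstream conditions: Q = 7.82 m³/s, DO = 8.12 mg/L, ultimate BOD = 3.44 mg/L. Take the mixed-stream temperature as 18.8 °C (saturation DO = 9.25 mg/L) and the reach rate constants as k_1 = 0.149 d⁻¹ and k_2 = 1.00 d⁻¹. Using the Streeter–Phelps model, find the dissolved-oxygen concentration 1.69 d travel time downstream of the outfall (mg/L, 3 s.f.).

DO ≈ 7.02 mg/L

Mixed DO = (7.82×8.12 + 1.68×2.81)/(7.82+1.68) = 68.22/9.500 = 7.181 mg/L.
Mixed L₀ = (7.82×3.44 + 1.68×84.4)/(9.500) = 168.7/9.500 = 17.76 mg/L.
Initial deficit D₀ = C_s − DO₀ = 9.25 − 7.181 = 2.069 mg/L.
D(1.69) = [0.149×17.76/(1.00−0.149)](e^(−0.149×1.69) − e^(−1.00×1.69)) + 2.069 e^(−1.00×1.69)
= 3.109 × (0.7774 − 0.1845) + 2.069 × 0.1845 = 2.225 mg/L.
DO = 9.25 − 2.225 = 7.025 mg/L.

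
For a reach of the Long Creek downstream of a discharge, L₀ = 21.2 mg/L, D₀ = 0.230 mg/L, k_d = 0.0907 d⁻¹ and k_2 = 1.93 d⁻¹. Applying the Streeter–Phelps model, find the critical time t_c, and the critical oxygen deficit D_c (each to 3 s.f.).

At the critical point dD/dt = 0, so k_d L₀ e^(−k_d t) = k_2 D. Substituting D(t) from the Streeter–Phelps equation and solving for t gives
t_c = ln[(k_2/k_d)(1 − D₀(k_2−k_d)/(k_d L₀))] / (k_2−k_d).
Here k_2−k_d = 1.839 d⁻¹ and 1 − D₀(k_2−k_d)/(k_d L₀) = 1 − 0.230×1.839/(0.0907×21.2) = 0.7800, so
t_c = ln(21.28 × 0.7800) / 1.839 = 2.809 / 1.839 = 1.527 d.
L(t_c) = L₀ e^(−k_d t_c) = 21.2 × 0.8706 = 18.46 mg/L, and at the critical point k_2 D_c = k_d L, so D_c = (0.0907/1.93) × 18.46 = 0.8674 mg/L.

t_c ≈ 1.53 d; D_c ≈ 0.867 mg/L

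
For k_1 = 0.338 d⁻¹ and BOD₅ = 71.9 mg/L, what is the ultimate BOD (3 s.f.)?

L₀ ≈ 88.2 mg/L

BOD₅ = L₀(1 − e^(−5k_1)) ⇒ L₀ = BOD₅ / (1 − e^(−5×0.338))
= 71.9 / (1 − 0.1845) = 71.9 / 0.8155 = 88.17 mg/L.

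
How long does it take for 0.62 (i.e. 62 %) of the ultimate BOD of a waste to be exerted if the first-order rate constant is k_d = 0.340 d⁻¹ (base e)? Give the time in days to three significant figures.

t ≈ 2.85 d

y/L₀ = 1 − e^(−k_d t) = 0.62 ⇒ e^(−k_d t) = 0.380
t = −ln(0.380) / 0.340 = 0.9676 / 0.340 = 2.846 d.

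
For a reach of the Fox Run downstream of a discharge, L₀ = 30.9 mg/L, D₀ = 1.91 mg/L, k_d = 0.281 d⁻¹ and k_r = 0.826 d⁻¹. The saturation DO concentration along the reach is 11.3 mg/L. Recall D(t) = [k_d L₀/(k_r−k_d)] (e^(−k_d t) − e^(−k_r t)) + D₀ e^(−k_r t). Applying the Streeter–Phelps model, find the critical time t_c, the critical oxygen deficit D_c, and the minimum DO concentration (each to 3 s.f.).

At the critical point dD/dt = 0, so k_d L₀ e^(−k_d t) = k_r D. Substituting D(t) from the Streeter–Phelps equation and solving for t gives
t_c = ln[(k_r/k_d)(1 − D₀(k_r−k_d)/(k_d L₀))] / (k_r−k_d).
Here k_r−k_d = 0.5450 d⁻¹ and 1 − D₀(k_r−k_d)/(k_d L₀) = 1 − 1.91×0.5450/(0.281×30.9) = 0.8801, so
t_c = ln(2.940 × 0.8801) / 0.5450 = 0.9505 / 0.5450 = 1.744 d.
D_c = (k_d/k_r) L₀ e^(−k_d t_c) = (0.281/0.826) × 30.9 × e^(−0.281×1.744) = 0.3402 × 30.9 × 0.6126 = 6.439 mg/L.
Minimum DO = C_s − D_c = 11.3 − 6.439 = 4.861 mg/L.

t_c ≈ 1.74 d; D_c ≈ 6.44 mg/L; min DO ≈ 4.86 mg/L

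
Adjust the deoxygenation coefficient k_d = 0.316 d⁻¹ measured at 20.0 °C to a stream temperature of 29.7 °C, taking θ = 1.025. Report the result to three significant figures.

k_d(T₂) = k_d(T₁) · θ^(T₂−T₁) = 0.316 × 1.025^(29.7−20.0)
= 0.316 × 1.025^9.70 = 0.316 × 1.271 = 0.4015 d⁻¹.

k_d ≈ 0.402 d⁻¹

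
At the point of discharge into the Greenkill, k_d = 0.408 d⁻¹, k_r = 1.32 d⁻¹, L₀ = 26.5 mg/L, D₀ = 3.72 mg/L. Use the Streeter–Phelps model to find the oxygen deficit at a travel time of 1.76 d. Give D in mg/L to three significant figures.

D ≈ 4.98 mg/L

k_d L₀/(k_r−k_d) = 0.408×26.5/(1.32−0.408) = 10.81/0.9120 = 11.86 mg/L.
e^(−k_d t) = e^(−0.408×1.760) = 0.4877; e^(−k_r t) = e^(−1.32×1.760) = 0.09796.
D = 11.86 × (0.4877 − 0.09796) + 3.72 × 0.09796 = 4.620 + 0.3644 = 4.985 mg/L.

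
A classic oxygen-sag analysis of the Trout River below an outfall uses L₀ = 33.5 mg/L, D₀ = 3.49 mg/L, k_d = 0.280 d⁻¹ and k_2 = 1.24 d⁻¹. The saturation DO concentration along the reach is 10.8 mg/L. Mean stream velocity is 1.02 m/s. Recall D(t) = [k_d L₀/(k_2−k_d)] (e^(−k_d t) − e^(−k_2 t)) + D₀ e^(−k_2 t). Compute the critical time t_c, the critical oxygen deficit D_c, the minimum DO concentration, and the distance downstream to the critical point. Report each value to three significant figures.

At the critical point dD/dt = 0, so k_d L₀ e^(−k_d t) = k_2 D. Substituting D(t) from the Streeter–Phelps equation and solving for t gives
t_c = ln[(k_2/k_d)(1 − D₀(k_2−k_d)/(k_d L₀))] / (k_2−k_d).
Here k_2−k_d = 0.9600 d⁻¹ and 1 − D₀(k_2−k_d)/(k_d L₀) = 1 − 3.49×0.9600/(0.280×33.5) = 0.6428, so
t_c = ln(4.429 × 0.6428) / 0.9600 = 1.046 / 0.9600 = 1.090 d.
D_c = (k_d/k_2) L₀ e^(−k_d t_c) = (0.280/1.24) × 33.5 × e^(−0.280×1.090) = 0.2258 × 33.5 × 0.7370 = 5.575 mg/L.
Minimum DO = C_s − D_c = 10.8 − 5.575 = 5.225 mg/L.
x_c = v t_c = 1.02 m/s × 1.090 d × 86400 s/d = 96040 m ≈ 96.0 km.

t_c ≈ 1.09 d; D_c ≈ 5.58 mg/L; min DO ≈ 5.22 mg/L; x_c ≈ 96.0 km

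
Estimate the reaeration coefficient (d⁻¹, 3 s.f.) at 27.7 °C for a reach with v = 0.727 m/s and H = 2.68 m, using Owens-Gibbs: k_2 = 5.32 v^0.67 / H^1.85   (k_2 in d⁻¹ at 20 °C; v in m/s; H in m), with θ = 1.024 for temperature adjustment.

k_2(20) = 5.32 × 0.727^0.67 / 2.68^1.85 = 5.32 × 0.8077 / 6.195 = 0.6936 d⁻¹.
k_2(27.7) = 0.6936 × 1.024^(27.7−20) = 0.6936 × 1.200 = 0.8325 d⁻¹.

k_2 ≈ 0.833 d⁻¹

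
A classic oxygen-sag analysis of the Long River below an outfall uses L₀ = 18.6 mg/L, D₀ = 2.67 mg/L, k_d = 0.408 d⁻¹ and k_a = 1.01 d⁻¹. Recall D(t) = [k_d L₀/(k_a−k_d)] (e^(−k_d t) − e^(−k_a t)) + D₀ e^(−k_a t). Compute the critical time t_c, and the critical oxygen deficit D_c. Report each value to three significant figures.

t_c ≈ 1.11 d; D_c ≈ 4.78 mg/L

t_c = [1/(k_a−k_d)] ln[(k_a/k_d)(1 − D₀(k_a−k_d)/(k_d L₀))]
= [1/(1.01−0.408)] ln[(1.01/0.408)(1 − 2.67×0.6020/(0.408×18.6))]
= (1/0.6020) ln[2.475 × 0.7882] = 1.661 × ln(1.951) = 1.661 × 0.6684 = 1.110 d.
L(t_c) = L₀ e^(−k_d t_c) = 18.6 × 0.6357 = 11.82 mg/L, and at the critical point k_a D_c = k_d L, so D_c = (0.408/1.01) × 11.82 = 4.776 mg/L.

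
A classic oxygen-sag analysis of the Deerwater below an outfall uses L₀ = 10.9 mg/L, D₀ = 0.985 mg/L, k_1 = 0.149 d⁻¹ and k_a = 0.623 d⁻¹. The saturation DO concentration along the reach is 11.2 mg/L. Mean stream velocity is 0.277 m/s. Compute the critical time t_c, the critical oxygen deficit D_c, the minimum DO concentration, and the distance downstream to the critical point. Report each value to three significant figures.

t_c = [1/(k_a−k_1)] ln[(k_a/k_1)(1 − D₀(k_a−k_1)/(k_1 L₀))]
= [1/(0.623−0.149)] ln[(0.623/0.149)(1 − 0.985×0.4740/(0.149×10.9))]
= (1/0.4740) ln[4.181 × 0.7125] = 2.110 × ln(2.979) = 2.110 × 1.092 = 2.303 d.
D_c = (k_1/k_a) L₀ e^(−k_1 t_c) = (0.149/0.623) × 10.9 × e^(−0.149×2.303) = 0.2392 × 10.9 × 0.7095 = 1.850 mg/L.
Minimum DO = C_s − D_c = 11.2 − 1.850 = 9.350 mg/L.
x_c = v t_c = 0.277 m/s × 2.303 d × 86400 s/d = 55120 m ≈ 55.1 km.

t_c ≈ 2.30 d; D_c ≈ 1.85 mg/L; min DO ≈ 9.35 mg/L; x_c ≈ 55.1 km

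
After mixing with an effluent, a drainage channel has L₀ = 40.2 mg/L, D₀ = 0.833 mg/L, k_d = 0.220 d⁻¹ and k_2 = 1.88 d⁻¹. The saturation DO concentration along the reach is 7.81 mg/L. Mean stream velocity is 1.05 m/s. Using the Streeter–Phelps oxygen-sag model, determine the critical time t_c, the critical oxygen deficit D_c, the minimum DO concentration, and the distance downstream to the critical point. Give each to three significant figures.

t_c ≈ 1.19 d; D_c ≈ 3.62 mg/L; min DO ≈ 4.19 mg/L; x_c ≈ 108 km

With k_2/k_d = 8.545 and 1 − D₀(k_2−k_d)/(k_d L₀) = 0.8436,
t_c = ln(8.545 × 0.8436) / (1.88 − 0.220) = ln(7.209) / 1.660 = 1.975/1.660 = 1.190 d.
L(t_c) = L₀ e^(−k_d t_c) = 40.2 × 0.7697 = 30.94 mg/L, and at the critical point k_2 D_c = k_d L, so D_c = (0.220/1.88) × 30.94 = 3.621 mg/L.
Minimum DO = C_s − D_c = 7.81 − 3.621 = 4.189 mg/L.
x_c = v t_c = 1.05 m/s × 1.190 d × 86400 s/d = 108000 m ≈ 108 km.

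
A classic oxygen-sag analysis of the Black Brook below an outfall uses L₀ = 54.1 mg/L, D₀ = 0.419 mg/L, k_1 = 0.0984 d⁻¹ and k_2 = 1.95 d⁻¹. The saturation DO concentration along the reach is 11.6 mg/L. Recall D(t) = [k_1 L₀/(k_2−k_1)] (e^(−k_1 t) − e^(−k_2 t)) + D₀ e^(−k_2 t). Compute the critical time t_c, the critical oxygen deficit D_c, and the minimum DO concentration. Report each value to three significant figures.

With k_2/k_1 = 19.82 and 1 − D₀(k_2−k_1)/(k_1 L₀) = 0.8543,
t_c = ln(19.82 × 0.8543) / (1.95 − 0.0984) = ln(16.93) / 1.852 = 2.829/1.852 = 1.528 d.
L(t_c) = L₀ e^(−k_1 t_c) = 54.1 × 0.8604 = 46.55 mg/L, and at the critical point k_2 D_c = k_1 L, so D_c = (0.0984/1.95) × 46.55 = 2.349 mg/L.
Minimum DO = C_s − D_c = 11.6 − 2.349 = 9.251 mg/L.

t_c ≈ 1.53 d; D_c ≈ 2.35 mg/L; min DO ≈ 9.25 mg/L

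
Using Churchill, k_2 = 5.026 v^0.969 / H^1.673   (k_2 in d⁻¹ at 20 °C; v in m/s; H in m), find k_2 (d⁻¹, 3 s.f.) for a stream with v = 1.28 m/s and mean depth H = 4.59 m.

k_2 ≈ 0.499 d⁻¹

k_2 = 5.026 × 1.28^0.969 / 4.59^1.673 = 5.026 × 1.270 / 12.80 = 0.4988 d⁻¹.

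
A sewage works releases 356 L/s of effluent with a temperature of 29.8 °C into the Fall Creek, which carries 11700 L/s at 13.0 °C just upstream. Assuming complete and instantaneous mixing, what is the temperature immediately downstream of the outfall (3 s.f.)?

Flow-weighted mixing: C = (Q_r C_r + Q_w C_w)/(Q_r + Q_w)
= (11700×13.0 + 356×29.8)/(11700 + 356) = 162700/12060 = 13.50 °C.

13.5 °C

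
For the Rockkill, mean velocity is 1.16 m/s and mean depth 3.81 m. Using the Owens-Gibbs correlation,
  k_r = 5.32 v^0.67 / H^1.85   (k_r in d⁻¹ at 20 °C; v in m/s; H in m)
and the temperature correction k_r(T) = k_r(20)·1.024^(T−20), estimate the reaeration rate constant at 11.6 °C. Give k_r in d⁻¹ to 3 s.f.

k_r(20) = 5.32 × 1.16^0.67 / 3.81^1.85 = 5.32 × 1.105 / 11.88 = 0.4948 d⁻¹.
k_r(11.6) = 0.4948 × 1.024^(11.6−20) = 0.4948 × 0.8194 = 0.4054 d⁻¹.

k_r ≈ 0.405 d⁻¹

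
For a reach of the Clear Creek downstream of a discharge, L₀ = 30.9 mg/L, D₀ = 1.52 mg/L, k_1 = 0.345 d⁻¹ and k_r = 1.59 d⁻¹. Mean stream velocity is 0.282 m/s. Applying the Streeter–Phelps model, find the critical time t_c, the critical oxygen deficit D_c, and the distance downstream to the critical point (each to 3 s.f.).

At the critical point dD/dt = 0, so k_1 L₀ e^(−k_1 t) = k_r D. Substituting D(t) from the Streeter–Phelps equation and solving for t gives
t_c = ln[(k_r/k_1)(1 − D₀(k_r−k_1)/(k_1 L₀))] / (k_r−k_1).
Here k_r−k_1 = 1.245 d⁻¹ and 1 − D₀(k_r−k_1)/(k_1 L₀) = 1 − 1.52×1.245/(0.345×30.9) = 0.8225, so
t_c = ln(4.609 × 0.8225) / 1.245 = 1.333 / 1.245 = 1.070 d.
L(t_c) = L₀ e^(−k_1 t_c) = 30.9 × 0.6913 = 21.36 mg/L, and at the critical point k_r D_c = k_1 L, so D_c = (0.345/1.59) × 21.36 = 4.635 mg/L.
x_c = v t_c = 0.282 m/s × 1.070 d × 86400 s/d = 26080 m ≈ 26.1 km.

t_c ≈ 1.07 d; D_c ≈ 4.63 mg/L; x_c ≈ 26.1 km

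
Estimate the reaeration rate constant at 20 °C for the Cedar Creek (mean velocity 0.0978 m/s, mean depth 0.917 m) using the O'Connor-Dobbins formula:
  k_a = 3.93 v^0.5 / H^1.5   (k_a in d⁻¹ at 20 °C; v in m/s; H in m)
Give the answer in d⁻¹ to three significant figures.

k_a = 3.93 × 0.0978^0.5 / 0.917^1.5 = 3.93 × 0.3127 / 0.8781 = 1.400 d⁻¹.

k_a ≈ 1.40 d⁻¹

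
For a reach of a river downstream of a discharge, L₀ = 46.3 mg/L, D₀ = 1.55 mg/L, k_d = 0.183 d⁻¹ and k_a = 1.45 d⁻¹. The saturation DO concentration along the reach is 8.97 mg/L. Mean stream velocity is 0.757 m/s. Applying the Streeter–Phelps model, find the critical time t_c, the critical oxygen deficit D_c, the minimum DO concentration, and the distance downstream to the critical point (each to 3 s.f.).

t_c = [1/(k_a−k_d)] ln[(k_a/k_d)(1 − D₀(k_a−k_d)/(k_d L₀))]
= [1/(1.45−0.183)] ln[(1.45/0.183)(1 − 1.55×1.267/(0.183×46.3))]
= (1/1.267) ln[7.923 × 0.7682] = 0.7893 × ln(6.087) = 0.7893 × 1.806 = 1.426 d.
D_c = (k_d/k_a) L₀ e^(−k_d t_c) = (0.183/1.45) × 46.3 × e^(−0.183×1.426) = 0.1262 × 46.3 × 0.7704 = 4.502 mg/L.
Minimum DO = C_s − D_c = 8.97 − 4.502 = 4.468 mg/L.
x_c = v t_c = 0.757 m/s × 1.426 d × 86400 s/d = 93240 m ≈ 93.2 km.

t_c ≈ 1.43 d; D_c ≈ 4.50 mg/L; min DO ≈ 4.47 mg/L; x_c ≈ 93.2 km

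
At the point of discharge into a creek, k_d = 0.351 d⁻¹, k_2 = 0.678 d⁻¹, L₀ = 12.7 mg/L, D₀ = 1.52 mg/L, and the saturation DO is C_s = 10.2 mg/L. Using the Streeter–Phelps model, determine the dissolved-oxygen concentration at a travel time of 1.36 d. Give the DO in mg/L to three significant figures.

DO ≈ 6.56 mg/L

k_d L₀/(k_2−k_d) = 0.351×12.7/(0.678−0.351) = 4.458/0.3270 = 13.63 mg/L.
e^(−k_d t) = e^(−0.351×1.360) = 0.6204; e^(−k_2 t) = e^(−0.678×1.360) = 0.3977.
D = 13.63 × (0.6204 − 0.3977) + 1.52 × 0.3977 = 3.036 + 0.6045 = 3.641 mg/L.
DO = C_s − D = 10.2 − 3.641 = 6.559 mg/L.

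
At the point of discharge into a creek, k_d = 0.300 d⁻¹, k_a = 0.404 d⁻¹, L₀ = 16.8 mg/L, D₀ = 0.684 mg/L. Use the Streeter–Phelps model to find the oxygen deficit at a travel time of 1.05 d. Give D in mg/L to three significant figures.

D ≈ 4.11 mg/L

k_d L₀/(k_a−k_d) = 0.300×16.8/(0.404−0.300) = 5.040/0.1040 = 48.46 mg/L.
e^(−k_d t) = e^(−0.300×1.050) = 0.7298; e^(−k_a t) = e^(−0.404×1.050) = 0.6543.
D = 48.46 × (0.7298 − 0.6543) + 0.684 × 0.6543 = 3.659 + 0.4475 = 4.106 mg/L.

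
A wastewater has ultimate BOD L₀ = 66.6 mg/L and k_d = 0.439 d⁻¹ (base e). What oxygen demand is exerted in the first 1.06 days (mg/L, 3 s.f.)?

y ≈ 24.8 mg/L

y_t = L₀(1 − e^(−k_d t)) = 66.6 × (1 − e^(−0.439×1.06))
= 66.6 × (1 − 0.6279) = 66.6 × 0.3721 = 24.78 mg/L.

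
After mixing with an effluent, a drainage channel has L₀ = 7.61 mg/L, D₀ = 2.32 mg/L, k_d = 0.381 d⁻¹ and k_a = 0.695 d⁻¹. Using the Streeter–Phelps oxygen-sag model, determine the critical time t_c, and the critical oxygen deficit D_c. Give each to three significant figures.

t_c ≈ 0.993 d; D_c ≈ 2.86 mg/L

With k_a/k_d = 1.824 and 1 − D₀(k_a−k_d)/(k_d L₀) = 0.7487,
t_c = ln(1.824 × 0.7487) / (0.695 − 0.381) = ln(1.366) / 0.3140 = 0.3118/0.3140 = 0.9929 d.
D_c = (k_d/k_a) L₀ e^(−k_d t_c) = (0.381/0.695) × 7.61 × e^(−0.381×0.9929) = 0.5482 × 7.61 × 0.6850 = 2.858 mg/L.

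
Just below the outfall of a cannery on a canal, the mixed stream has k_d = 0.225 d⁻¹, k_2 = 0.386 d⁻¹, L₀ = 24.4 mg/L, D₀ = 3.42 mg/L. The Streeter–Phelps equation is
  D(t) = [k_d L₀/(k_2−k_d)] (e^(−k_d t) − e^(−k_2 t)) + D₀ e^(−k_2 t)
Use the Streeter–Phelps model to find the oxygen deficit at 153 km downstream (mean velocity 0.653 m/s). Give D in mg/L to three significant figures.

Travel time t = x/v = 153 km / (0.653 m/s) = 153000 m / 0.653 m/s = 234300 s = 2.712 d.
k_d L₀/(k_2−k_d) = 0.225×24.4/(0.386−0.225) = 5.490/0.1610 = 34.10 mg/L.
e^(−k_d t) = e^(−0.225×2.712) = 0.5433; e^(−k_2 t) = e^(−0.386×2.712) = 0.3511.
D = 34.10 × (0.5433 − 0.3511) + 3.42 × 0.3511 = 6.554 + 1.201 = 7.754 mg/L.

D ≈ 7.75 mg/L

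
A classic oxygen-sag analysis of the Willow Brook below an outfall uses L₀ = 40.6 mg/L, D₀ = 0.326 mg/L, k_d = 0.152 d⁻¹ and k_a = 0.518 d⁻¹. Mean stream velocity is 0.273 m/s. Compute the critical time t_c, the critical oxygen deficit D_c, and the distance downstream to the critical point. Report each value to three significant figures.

t_c ≈ 3.30 d; D_c ≈ 7.22 mg/L; x_c ≈ 77.8 km

With k_a/k_d = 3.408 and 1 − D₀(k_a−k_d)/(k_d L₀) = 0.9807,
t_c = ln(3.408 × 0.9807) / (0.518 − 0.152) = ln(3.342) / 0.3660 = 1.207/0.3660 = 3.297 d.
L(t_c) = L₀ e^(−k_d t_c) = 40.6 × 0.6059 = 24.60 mg/L, and at the critical point k_a D_c = k_d L, so D_c = (0.152/0.518) × 24.60 = 7.218 mg/L.
x_c = v t_c = 0.273 m/s × 3.297 d × 86400 s/d = 77760 m ≈ 77.8 km.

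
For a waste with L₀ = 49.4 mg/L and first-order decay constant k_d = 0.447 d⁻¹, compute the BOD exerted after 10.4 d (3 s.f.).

y ≈ 48.9 mg/L

y_t = L₀(1 − e^(−k_d t)) = 49.4 × (1 − e^(−0.447×10.4))
= 49.4 × (1 − 0.009573) = 49.4 × 0.9904 = 48.93 mg/L.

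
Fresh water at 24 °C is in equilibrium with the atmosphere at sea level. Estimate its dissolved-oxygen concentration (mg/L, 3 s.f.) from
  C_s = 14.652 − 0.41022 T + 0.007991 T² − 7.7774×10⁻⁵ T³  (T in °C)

C_s = 14.652 − 0.41022×24 + 0.007991×24² − 7.7774×10⁻⁵×24³ = 8.334 mg/L.

C_s ≈ 8.33 mg/L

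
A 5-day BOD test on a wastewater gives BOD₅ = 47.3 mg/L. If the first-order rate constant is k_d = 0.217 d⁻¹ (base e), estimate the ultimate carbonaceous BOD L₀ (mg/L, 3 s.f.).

L₀ ≈ 71.4 mg/L

BOD₅ = L₀(1 − e^(−5k_d)) ⇒ L₀ = BOD₅ / (1 − e^(−5×0.217))
= 47.3 / (1 − 0.3379) = 47.3 / 0.6621 = 71.44 mg/L.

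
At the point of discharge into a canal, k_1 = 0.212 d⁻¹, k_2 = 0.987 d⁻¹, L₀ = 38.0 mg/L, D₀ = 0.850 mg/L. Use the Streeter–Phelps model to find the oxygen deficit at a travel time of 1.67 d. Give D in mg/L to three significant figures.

k_1 L₀/(k_2−k_1) = 0.212×38.0/(0.987−0.212) = 8.056/0.7750 = 10.39 mg/L.
e^(−k_1 t) = e^(−0.212×1.670) = 0.7018; e^(−k_2 t) = e^(−0.987×1.670) = 0.1924.
D = 10.39 × (0.7018 − 0.1924) + 0.850 × 0.1924 = 5.296 + 0.1635 = 5.459 mg/L.

D ≈ 5.46 mg/L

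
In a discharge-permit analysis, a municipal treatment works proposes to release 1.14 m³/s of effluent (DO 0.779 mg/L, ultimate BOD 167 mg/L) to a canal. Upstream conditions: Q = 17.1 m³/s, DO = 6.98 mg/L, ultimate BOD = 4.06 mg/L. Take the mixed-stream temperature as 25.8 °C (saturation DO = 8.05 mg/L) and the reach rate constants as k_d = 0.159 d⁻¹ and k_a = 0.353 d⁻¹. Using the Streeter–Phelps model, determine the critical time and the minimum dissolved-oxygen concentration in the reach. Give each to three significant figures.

Mixed DO = (17.1×6.98 + 1.14×0.779)/(17.1+1.14) = 120.2/18.24 = 6.592 mg/L.
Mixed L₀ = (17.1×4.06 + 1.14×167)/(18.24) = 259.8/18.24 = 14.24 mg/L.
Initial deficit D₀ = C_s − DO₀ = 8.05 − 6.592 = 1.458 mg/L.
t_c = (1/0.1940) ln[(0.353/0.159)(1 − 1.458×0.1940/(0.159×14.24))] = 5.155 × ln(1.943) = 3.424 d.
D_c = (0.159/0.353) × 14.24 × e^(−0.159×3.424) = 0.4504 × 14.24 × 0.5802 = 3.722 mg/L.
Minimum DO = 8.05 − 3.722 = 4.328 mg/L.

t_c ≈ 3.42 d; minimum DO ≈ 4.33 mg/L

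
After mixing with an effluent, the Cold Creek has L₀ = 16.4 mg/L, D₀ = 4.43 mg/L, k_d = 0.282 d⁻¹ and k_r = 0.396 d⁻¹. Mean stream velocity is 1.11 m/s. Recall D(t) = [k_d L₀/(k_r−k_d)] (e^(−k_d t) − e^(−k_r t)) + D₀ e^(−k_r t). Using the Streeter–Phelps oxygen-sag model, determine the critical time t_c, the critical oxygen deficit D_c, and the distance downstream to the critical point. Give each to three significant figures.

t_c ≈ 1.96 d; D_c ≈ 6.71 mg/L; x_c ≈ 188 km

t_c = [1/(k_r−k_d)] ln[(k_r/k_d)(1 − D₀(k_r−k_d)/(k_d L₀))]
= [1/(0.396−0.282)] ln[(0.396/0.282)(1 − 4.43×0.1140/(0.282×16.4))]
= (1/0.1140) ln[1.404 × 0.8908] = 8.772 × ln(1.251) = 8.772 × 0.2239 = 1.964 d.
D_c = (k_d/k_r) L₀ e^(−k_d t_c) = (0.282/0.396) × 16.4 × e^(−0.282×1.964) = 0.7121 × 16.4 × 0.5748 = 6.713 mg/L.
x_c = v t_c = 1.11 m/s × 1.964 d × 86400 s/d = 188300 m ≈ 188 km.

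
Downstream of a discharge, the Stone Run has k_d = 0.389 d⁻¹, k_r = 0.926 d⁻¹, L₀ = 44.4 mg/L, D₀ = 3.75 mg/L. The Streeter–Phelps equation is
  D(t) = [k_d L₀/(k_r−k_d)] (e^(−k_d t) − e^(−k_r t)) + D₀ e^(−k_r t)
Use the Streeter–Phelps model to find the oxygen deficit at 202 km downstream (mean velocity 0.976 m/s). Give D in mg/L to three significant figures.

D ≈ 9.58 mg/L

Travel time t = x/v = 202 km / (0.976 m/s) = 202000 m / 0.976 m/s = 207000 s = 2.395 d.
k_d L₀/(k_r−k_d) = 0.389×44.4/(0.926−0.389) = 17.27/0.5370 = 32.16 mg/L.
e^(−k_d t) = e^(−0.389×2.395) = 0.3938; e^(−k_r t) = e^(−0.926×2.395) = 0.1088.
D = 32.16 × (0.3938 − 0.1088) + 3.75 × 0.1088 = 9.167 + 0.4080 = 9.575 mg/L.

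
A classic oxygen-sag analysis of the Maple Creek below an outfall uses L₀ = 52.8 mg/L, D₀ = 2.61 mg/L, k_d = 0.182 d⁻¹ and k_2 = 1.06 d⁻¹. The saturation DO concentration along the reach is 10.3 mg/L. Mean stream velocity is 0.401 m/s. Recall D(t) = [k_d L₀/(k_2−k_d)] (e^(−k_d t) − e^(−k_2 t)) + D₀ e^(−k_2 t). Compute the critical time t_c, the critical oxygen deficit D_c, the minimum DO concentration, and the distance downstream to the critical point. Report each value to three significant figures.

With k_2/k_d = 5.824 and 1 − D₀(k_2−k_d)/(k_d L₀) = 0.7615,
t_c = ln(5.824 × 0.7615) / (1.06 − 0.182) = ln(4.435) / 0.8780 = 1.490/0.8780 = 1.697 d.
L(t_c) = L₀ e^(−k_d t_c) = 52.8 × 0.7343 = 38.77 mg/L, and at the critical point k_2 D_c = k_d L, so D_c = (0.182/1.06) × 38.77 = 6.657 mg/L.
Minimum DO = C_s − D_c = 10.3 − 6.657 = 3.643 mg/L.
x_c = v t_c = 0.401 m/s × 1.697 d × 86400 s/d = 58780 m ≈ 58.8 km.

t_c ≈ 1.70 d; D_c ≈ 6.66 mg/L; min DO ≈ 3.64 mg/L; x_c ≈ 58.8 km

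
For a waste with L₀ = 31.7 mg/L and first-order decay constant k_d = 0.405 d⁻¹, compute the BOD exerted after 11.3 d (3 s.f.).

y_t = L₀(1 − e^(−k_d t)) = 31.7 × (1 − e^(−0.405×11.3))
= 31.7 × (1 − 0.01029) = 31.7 × 0.9897 = 31.37 mg/L.

y ≈ 31.4 mg/L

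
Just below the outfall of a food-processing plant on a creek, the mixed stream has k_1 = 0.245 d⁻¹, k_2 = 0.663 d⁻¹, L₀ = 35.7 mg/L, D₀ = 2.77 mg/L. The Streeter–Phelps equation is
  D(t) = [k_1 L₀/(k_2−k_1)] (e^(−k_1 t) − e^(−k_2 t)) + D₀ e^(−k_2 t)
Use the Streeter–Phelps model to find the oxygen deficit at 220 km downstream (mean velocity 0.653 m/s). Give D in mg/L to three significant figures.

Travel time t = x/v = 220 km / (0.653 m/s) = 220000 m / 0.653 m/s = 336900 s = 3.899 d.
k_1 L₀/(k_2−k_1) = 0.245×35.7/(0.663−0.245) = 8.747/0.4180 = 20.92 mg/L.
e^(−k_1 t) = e^(−0.245×3.899) = 0.3847; e^(−k_2 t) = e^(−0.663×3.899) = 0.07537.
D = 20.92 × (0.3847 − 0.07537) + 2.77 × 0.07537 = 6.472 + 0.2088 = 6.681 mg/L.

D ≈ 6.68 mg/L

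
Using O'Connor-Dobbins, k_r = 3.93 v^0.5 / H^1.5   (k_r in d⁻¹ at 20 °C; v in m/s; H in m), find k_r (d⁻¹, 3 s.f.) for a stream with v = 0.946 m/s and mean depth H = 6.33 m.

k_r = 3.93 × 0.946^0.5 / 6.33^1.5 = 3.93 × 0.9726 / 15.93 = 0.2400 d⁻¹.

k_r ≈ 0.240 d⁻¹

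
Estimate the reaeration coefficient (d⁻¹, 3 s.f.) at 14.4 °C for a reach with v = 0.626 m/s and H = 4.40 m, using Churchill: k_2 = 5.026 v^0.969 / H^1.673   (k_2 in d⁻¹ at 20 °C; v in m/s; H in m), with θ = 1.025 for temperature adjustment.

k_2 ≈ 0.233 d⁻¹

k_2(20) = 5.026 × 0.626^0.969 / 4.40^1.673 = 5.026 × 0.6352 / 11.93 = 0.2677 d⁻¹.
k_2(14.4) = 0.2677 × 1.025^(14.4−20) = 0.2677 × 0.8709 = 0.2331 d⁻¹.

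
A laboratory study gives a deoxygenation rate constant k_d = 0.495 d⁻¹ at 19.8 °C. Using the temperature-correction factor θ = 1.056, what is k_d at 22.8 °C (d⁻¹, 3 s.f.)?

k_d(T₂) = k_d(T₁) · θ^(T₂−T₁) = 0.495 × 1.056^(22.8−19.8)
= 0.495 × 1.056^3.00 = 0.495 × 1.178 = 0.5829 d⁻¹.

k_d ≈ 0.583 d⁻¹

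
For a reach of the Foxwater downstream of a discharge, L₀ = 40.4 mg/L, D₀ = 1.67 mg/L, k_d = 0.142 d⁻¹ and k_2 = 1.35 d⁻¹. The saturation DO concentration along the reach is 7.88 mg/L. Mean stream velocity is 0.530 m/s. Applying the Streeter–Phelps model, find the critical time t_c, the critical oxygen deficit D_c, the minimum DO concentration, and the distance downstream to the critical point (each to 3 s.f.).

At the critical point dD/dt = 0, so k_d L₀ e^(−k_d t) = k_2 D. Substituting D(t) from the Streeter–Phelps equation and solving for t gives
t_c = ln[(k_2/k_d)(1 − D₀(k_2−k_d)/(k_d L₀))] / (k_2−k_d).
Here k_2−k_d = 1.208 d⁻¹ and 1 − D₀(k_2−k_d)/(k_d L₀) = 1 − 1.67×1.208/(0.142×40.4) = 0.6483, so
t_c = ln(9.507 × 0.6483) / 1.208 = 1.819 / 1.208 = 1.506 d.
D_c = (k_d/k_2) L₀ e^(−k_d t_c) = (0.142/1.35) × 40.4 × e^(−0.142×1.506) = 0.1052 × 40.4 × 0.8075 = 3.432 mg/L.
Minimum DO = C_s − D_c = 7.88 − 3.432 = 4.448 mg/L.
x_c = v t_c = 0.530 m/s × 1.506 d × 86400 s/d = 68940 m ≈ 68.9 km.

t_c ≈ 1.51 d; D_c ≈ 3.43 mg/L; min DO ≈ 4.45 mg/L; x_c ≈ 68.9 km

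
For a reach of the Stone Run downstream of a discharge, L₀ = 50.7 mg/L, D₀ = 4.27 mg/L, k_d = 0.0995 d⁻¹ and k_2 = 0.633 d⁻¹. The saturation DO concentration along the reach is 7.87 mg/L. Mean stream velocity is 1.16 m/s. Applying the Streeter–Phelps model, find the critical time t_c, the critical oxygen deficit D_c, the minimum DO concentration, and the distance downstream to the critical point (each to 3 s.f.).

At the critical point dD/dt = 0, so k_d L₀ e^(−k_d t) = k_2 D. Substituting D(t) from the Streeter–Phelps equation and solving for t gives
t_c = ln[(k_2/k_d)(1 − D₀(k_2−k_d)/(k_d L₀))] / (k_2−k_d).
Here k_2−k_d = 0.5335 d⁻¹ and 1 − D₀(k_2−k_d)/(k_d L₀) = 1 − 4.27×0.5335/(0.0995×50.7) = 0.5484, so
t_c = ln(6.362 × 0.5484) / 0.5335 = 1.250 / 0.5335 = 2.342 d.
L(t_c) = L₀ e^(−k_d t_c) = 50.7 × 0.7921 = 40.16 mg/L, and at the critical point k_2 D_c = k_d L, so D_c = (0.0995/0.633) × 40.16 = 6.313 mg/L.
Minimum DO = C_s − D_c = 7.87 − 6.313 = 1.557 mg/L.
x_c = v t_c = 1.16 m/s × 2.342 d × 86400 s/d = 234800 m ≈ 235 km.

t_c ≈ 2.34 d; D_c ≈ 6.31 mg/L; min DO ≈ 1.56 mg/L; x_c ≈ 235 km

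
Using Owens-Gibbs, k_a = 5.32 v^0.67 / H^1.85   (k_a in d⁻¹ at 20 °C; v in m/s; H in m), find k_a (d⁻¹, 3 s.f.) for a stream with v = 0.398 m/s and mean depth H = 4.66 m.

k_a ≈ 0.166 d⁻¹

k_a = 5.32 × 0.398^0.67 / 4.66^1.85 = 5.32 × 0.5394 / 17.24 = 0.1665 d⁻¹.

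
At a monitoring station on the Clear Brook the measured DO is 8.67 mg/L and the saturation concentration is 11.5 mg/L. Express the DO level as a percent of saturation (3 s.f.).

75.4 % saturation

% saturation = C/C_s × 100 = 8.67/11.5 × 100 = 75.4 %.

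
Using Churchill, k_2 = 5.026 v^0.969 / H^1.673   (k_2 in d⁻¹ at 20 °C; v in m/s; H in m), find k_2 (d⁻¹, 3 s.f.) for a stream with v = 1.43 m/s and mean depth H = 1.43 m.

k_2 = 5.026 × 1.43^0.969 / 1.43^1.673 = 5.026 × 1.414 / 1.819 = 3.907 d⁻¹.

k_2 ≈ 3.91 d⁻¹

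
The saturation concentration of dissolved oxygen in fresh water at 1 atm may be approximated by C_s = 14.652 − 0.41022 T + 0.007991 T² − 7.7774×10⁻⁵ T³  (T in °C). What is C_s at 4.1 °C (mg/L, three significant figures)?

C_s = 14.652 − 0.41022×4.1 + 0.007991×4.1² − 7.7774×10⁻⁵×4.1³ = 13.10 mg/L.

C_s ≈ 13.1 mg/L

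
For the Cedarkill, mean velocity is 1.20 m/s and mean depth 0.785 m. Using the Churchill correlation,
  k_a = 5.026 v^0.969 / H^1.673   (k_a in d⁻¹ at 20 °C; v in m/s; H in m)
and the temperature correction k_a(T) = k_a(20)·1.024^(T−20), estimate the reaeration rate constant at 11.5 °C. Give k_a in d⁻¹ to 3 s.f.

k_a(20) = 5.026 × 1.20^0.969 / 0.785^1.673 = 5.026 × 1.193 / 0.6670 = 8.992 d⁻¹.
k_a(11.5) = 8.992 × 1.024^(11.5−20) = 8.992 × 0.8174 = 7.350 d⁻¹.

k_a ≈ 7.35 d⁻¹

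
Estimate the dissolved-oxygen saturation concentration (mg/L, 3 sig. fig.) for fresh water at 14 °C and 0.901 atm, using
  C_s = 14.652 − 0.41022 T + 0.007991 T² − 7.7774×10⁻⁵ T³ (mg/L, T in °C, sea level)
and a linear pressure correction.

C_s ≈ 9.25 mg/L

At sea level: C_s = 14.652 − 0.41022×14 + 0.007991×14² − 7.7774×10⁻⁵×14³ = 10.26 mg/L.
Pressure correction: C_s' = 10.26 × 0.901 = 9.246 mg/L.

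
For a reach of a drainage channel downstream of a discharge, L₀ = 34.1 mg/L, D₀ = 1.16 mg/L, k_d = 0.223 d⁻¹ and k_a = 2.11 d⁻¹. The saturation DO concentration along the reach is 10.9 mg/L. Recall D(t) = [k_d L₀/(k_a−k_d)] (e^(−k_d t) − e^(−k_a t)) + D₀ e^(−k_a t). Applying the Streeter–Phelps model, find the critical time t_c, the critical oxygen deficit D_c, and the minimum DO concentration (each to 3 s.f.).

t_c ≈ 1.01 d; D_c ≈ 2.88 mg/L; min DO ≈ 8.02 mg/L

t_c = [1/(k_a−k_d)] ln[(k_a/k_d)(1 − D₀(k_a−k_d)/(k_d L₀))]
= [1/(2.11−0.223)] ln[(2.11/0.223)(1 − 1.16×1.887/(0.223×34.1))]
= (1/1.887) ln[9.462 × 0.7121] = 0.5299 × ln(6.738) = 0.5299 × 1.908 = 1.011 d.
L(t_c) = L₀ e^(−k_d t_c) = 34.1 × 0.7982 = 27.22 mg/L, and at the critical point k_a D_c = k_d L, so D_c = (0.223/2.11) × 27.22 = 2.876 mg/L.
Minimum DO = C_s − D_c = 10.9 − 2.876 = 8.024 mg/L.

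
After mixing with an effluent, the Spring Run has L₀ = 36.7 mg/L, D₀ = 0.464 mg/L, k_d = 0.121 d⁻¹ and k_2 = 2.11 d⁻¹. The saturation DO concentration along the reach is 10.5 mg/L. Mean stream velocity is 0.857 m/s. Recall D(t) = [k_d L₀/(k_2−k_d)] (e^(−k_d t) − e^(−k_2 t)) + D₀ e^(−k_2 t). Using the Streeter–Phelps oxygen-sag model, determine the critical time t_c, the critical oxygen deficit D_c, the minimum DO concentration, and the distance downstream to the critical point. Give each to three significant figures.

t_c ≈ 1.32 d; D_c ≈ 1.79 mg/L; min DO ≈ 8.71 mg/L; x_c ≈ 97.7 km

At the critical point dD/dt = 0, so k_d L₀ e^(−k_d t) = k_2 D. Substituting D(t) from the Streeter–Phelps equation and solving for t gives
t_c = ln[(k_2/k_d)(1 − D₀(k_2−k_d)/(k_d L₀))] / (k_2−k_d).
Here k_2−k_d = 1.989 d⁻¹ and 1 − D₀(k_2−k_d)/(k_d L₀) = 1 − 0.464×1.989/(0.121×36.7) = 0.7922, so
t_c = ln(17.44 × 0.7922) / 1.989 = 2.626 / 1.989 = 1.320 d.
D_c = (k_d/k_2) L₀ e^(−k_d t_c) = (0.121/2.11) × 36.7 × e^(−0.121×1.320) = 0.05735 × 36.7 × 0.8524 = 1.794 mg/L.
Minimum DO = C_s − D_c = 10.5 − 1.794 = 8.706 mg/L.
x_c = v t_c = 0.857 m/s × 1.320 d × 86400 s/d = 97750 m ≈ 97.7 km.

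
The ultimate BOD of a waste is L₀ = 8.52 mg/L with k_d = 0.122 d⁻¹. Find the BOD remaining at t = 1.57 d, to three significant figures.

L ≈ 7.03 mg/L

L_t = L₀ e^(−k_d t) = 8.52 × e^(−0.122×1.57) = 8.52 × 0.8257 = 7.035 mg/L.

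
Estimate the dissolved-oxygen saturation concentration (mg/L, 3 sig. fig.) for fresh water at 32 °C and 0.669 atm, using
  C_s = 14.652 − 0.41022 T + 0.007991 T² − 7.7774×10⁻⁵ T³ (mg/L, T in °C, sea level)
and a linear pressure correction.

At sea level: C_s = 14.652 − 0.41022×32 + 0.007991×32² − 7.7774×10⁻⁵×32³ = 7.159 mg/L.
Pressure correction: C_s' = 7.159 × 0.669 = 4.790 mg/L.

C_s ≈ 4.79 mg/L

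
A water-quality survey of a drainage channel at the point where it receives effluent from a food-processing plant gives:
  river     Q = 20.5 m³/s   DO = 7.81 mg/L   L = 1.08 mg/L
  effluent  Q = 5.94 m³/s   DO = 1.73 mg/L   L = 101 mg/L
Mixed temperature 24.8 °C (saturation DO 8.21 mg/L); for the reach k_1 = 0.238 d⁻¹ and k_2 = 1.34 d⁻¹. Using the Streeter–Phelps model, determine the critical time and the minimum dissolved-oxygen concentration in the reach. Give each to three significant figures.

Mixed DO = (20.5×7.81 + 5.94×1.73)/(20.5+5.94) = 170.4/26.44 = 6.444 mg/L.
Mixed L₀ = (20.5×1.08 + 5.94×101)/(26.44) = 622.1/26.44 = 23.53 mg/L.
Initial deficit D₀ = C_s − DO₀ = 8.21 − 6.444 = 1.766 mg/L.
t_c = (1/1.102) ln[(1.34/0.238)(1 − 1.766×1.102/(0.238×23.53))] = 0.9074 × ln(3.674) = 1.181 d.
D_c = (0.238/1.34) × 23.53 × e^(−0.238×1.181) = 0.1776 × 23.53 × 0.7550 = 3.155 mg/L.
Minimum DO = 8.21 − 3.155 = 5.055 mg/L.

t_c ≈ 1.18 d; minimum DO ≈ 5.05 mg/L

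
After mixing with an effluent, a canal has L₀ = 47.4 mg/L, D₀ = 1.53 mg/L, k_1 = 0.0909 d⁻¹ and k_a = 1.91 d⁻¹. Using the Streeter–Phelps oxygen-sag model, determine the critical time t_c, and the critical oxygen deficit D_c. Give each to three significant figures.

t_c ≈ 1.10 d; D_c ≈ 2.04 mg/L

t_c = [1/(k_a−k_1)] ln[(k_a/k_1)(1 − D₀(k_a−k_1)/(k_1 L₀))]
= [1/(1.91−0.0909)] ln[(1.91/0.0909)(1 − 1.53×1.819/(0.0909×47.4))]
= (1/1.819) ln[21.01 × 0.3540] = 0.5497 × ln(7.439) = 0.5497 × 2.007 = 1.103 d.
D_c = (k_1/k_a) L₀ e^(−k_1 t_c) = (0.0909/1.91) × 47.4 × e^(−0.0909×1.103) = 0.04759 × 47.4 × 0.9046 = 2.041 mg/L.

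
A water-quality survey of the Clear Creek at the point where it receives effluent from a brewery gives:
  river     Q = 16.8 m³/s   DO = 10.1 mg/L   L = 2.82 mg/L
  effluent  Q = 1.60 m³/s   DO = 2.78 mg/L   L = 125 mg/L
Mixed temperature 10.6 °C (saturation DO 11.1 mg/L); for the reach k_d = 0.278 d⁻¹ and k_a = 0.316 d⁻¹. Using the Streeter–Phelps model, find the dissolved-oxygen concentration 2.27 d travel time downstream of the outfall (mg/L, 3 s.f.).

DO ≈ 5.98 mg/L

Mixed DO = (16.8×10.1 + 1.60×2.78)/(16.8+1.60) = 174.1/18.40 = 9.463 mg/L.
Mixed L₀ = (16.8×2.82 + 1.60×125)/(18.40) = 247.4/18.40 = 13.44 mg/L.
Initial deficit D₀ = C_s − DO₀ = 11.1 − 9.463 = 1.637 mg/L.
D(2.27) = [0.278×13.44/(0.316−0.278)](e^(−0.278×2.27) − e^(−0.316×2.27)) + 1.637 e^(−0.316×2.27)
= 98.36 × (0.5320 − 0.4881) + 1.637 × 0.4881 = 5.123 mg/L.
DO = 11.1 − 5.123 = 5.977 mg/L.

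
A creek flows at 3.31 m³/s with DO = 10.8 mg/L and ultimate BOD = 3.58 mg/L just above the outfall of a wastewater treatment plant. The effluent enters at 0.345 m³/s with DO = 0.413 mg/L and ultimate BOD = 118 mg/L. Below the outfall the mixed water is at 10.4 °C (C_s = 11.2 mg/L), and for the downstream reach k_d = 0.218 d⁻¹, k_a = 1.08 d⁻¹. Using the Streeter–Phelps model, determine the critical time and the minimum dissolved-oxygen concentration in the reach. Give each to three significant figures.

Mixed DO = (3.31×10.8 + 0.345×0.413)/(3.31+0.345) = 35.89/3.655 = 9.820 mg/L.
Mixed L₀ = (3.31×3.58 + 0.345×118)/(3.655) = 52.56/3.655 = 14.38 mg/L.
Initial deficit D₀ = C_s − DO₀ = 11.2 − 9.820 = 1.380 mg/L.
t_c = (1/0.8620) ln[(1.08/0.218)(1 − 1.380×0.8620/(0.218×14.38))] = 1.160 × ln(3.074) = 1.303 d.
D_c = (0.218/1.08) × 14.38 × e^(−0.218×1.303) = 0.2019 × 14.38 × 0.7528 = 2.185 mg/L.
Minimum DO = 11.2 − 2.185 = 9.015 mg/L.

t_c ≈ 1.30 d; minimum DO ≈ 9.01 mg/L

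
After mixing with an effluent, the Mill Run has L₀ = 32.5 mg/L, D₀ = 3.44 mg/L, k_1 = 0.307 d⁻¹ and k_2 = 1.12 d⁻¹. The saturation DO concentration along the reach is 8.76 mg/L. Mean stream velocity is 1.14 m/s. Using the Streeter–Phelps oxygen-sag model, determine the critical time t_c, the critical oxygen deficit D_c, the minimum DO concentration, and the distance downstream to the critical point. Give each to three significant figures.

At the critical point dD/dt = 0, so k_1 L₀ e^(−k_1 t) = k_2 D. Substituting D(t) from the Streeter–Phelps equation and solving for t gives
t_c = ln[(k_2/k_1)(1 − D₀(k_2−k_1)/(k_1 L₀))] / (k_2−k_1).
Here k_2−k_1 = 0.8130 d⁻¹ and 1 − D₀(k_2−k_1)/(k_1 L₀) = 1 − 3.44×0.8130/(0.307×32.5) = 0.7197, so
t_c = ln(3.648 × 0.7197) / 0.8130 = 0.9653 / 0.8130 = 1.187 d.
D_c = (k_1/k_2) L₀ e^(−k_1 t_c) = (0.307/1.12) × 32.5 × e^(−0.307×1.187) = 0.2741 × 32.5 × 0.6945 = 6.187 mg/L.
Minimum DO = C_s − D_c = 8.76 − 6.187 = 2.573 mg/L.
x_c = v t_c = 1.14 m/s × 1.187 d × 86400 s/d = 116900 m ≈ 117 km.

t_c ≈ 1.19 d; D_c ≈ 6.19 mg/L; min DO ≈ 2.57 mg/L; x_c ≈ 117 km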